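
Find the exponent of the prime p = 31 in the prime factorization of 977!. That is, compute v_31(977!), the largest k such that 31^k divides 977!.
v_31(977!) = 32

Legendre's formula: v_p(n!) = Σ_{k ≥ 1} ⌊n / p^k⌋. For p = 31, n = 977, the terms are:
  ⌊977/31^1⌋ = ⌊977/31⌋ = 31
  ⌊977/31^2⌋ = ⌊977/961⌋ = 1
(the next term ⌊977/31^3⌋ = 0, terminating the sum). Summing: v_31(977!) = 31 + 1 = 32.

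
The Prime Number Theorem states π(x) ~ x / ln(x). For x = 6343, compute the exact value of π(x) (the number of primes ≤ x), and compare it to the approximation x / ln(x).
π(6343) = 826;  x/ln(x) ≈ 724.49;  relative error ≈ 12.29%.

Directly count primes up to 6343: π(6343) = 826. The PNT approximation gives 6343/ln(6343) ≈ 6343/8.75511 ≈ 724.49. Relative error (π(x) − x/ln(x)) / π(x) ≈ 12.29%; the approximation is known to undercount slightly (Li(x) is a better estimate).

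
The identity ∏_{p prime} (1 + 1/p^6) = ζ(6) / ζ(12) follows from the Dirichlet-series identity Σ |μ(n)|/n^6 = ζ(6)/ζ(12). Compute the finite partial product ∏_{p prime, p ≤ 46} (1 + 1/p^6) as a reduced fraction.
∏ = 1359712698137872510059489328104656331148295030771712937358491632747920000/1336862024495300077504819810119357413472366273194284637902602168232026717

The primes p ≤ 46 are [2, 3, 5, 7, 11, 13, 17, 19, 23, 29, 31, 37, 41, 43]. For each, (1 + 1/p^6) = (p^6 + 1)/p^6. Multiplying these fractions over p ∈ [2, 3, 5, 7, 11, 13, 17, 19, 23, 29, 31, 37, 41, 43] gives 1359712698137872510059489328104656331148295030771712937358491632747920000/1336862024495300077504819810119357413472366273194284637902602168232026717. (In the limit P → ∞ this tends to ζ(6)/ζ(12).)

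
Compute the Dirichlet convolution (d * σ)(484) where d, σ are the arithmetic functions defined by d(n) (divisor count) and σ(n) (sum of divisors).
(d * σ)(484) = 2560

Divisors of 484: [1, 2, 4, 11, 22, 44, 121, 242, 484]. For each d | 484:
  d = 1: d(1) · σ(484/1) = 1 · 931 = 931
  d = 2: d(2) · σ(484/2) = 2 · 399 = 798
  d = 4: d(4) · σ(484/4) = 3 · 133 = 399
  d = 11: d(11) · σ(484/11) = 2 · 84 = 168
  d = 22: d(22) · σ(484/22) = 4 · 36 = 144
  d = 44: d(44) · σ(484/44) = 6 · 12 = 72
  d = 121: d(121) · σ(484/121) = 3 · 7 = 21
  d = 242: d(242) · σ(484/242) = 6 · 3 = 18
  d = 484: d(484) · σ(484/484) = 9 · 1 = 9
Summing: (d * σ)(484) = 931 + 798 + 399 + 168 + 144 + 72 + 21 + 18 + 9 = 2560.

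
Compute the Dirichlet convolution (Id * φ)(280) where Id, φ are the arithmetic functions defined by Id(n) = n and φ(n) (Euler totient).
(Id * φ)(280) = 2340

Divisors of 280: [1, 2, 4, 5, 7, 8, 10, 14, 20, 28, 35, 40, 56, 70, 140, 280]. For each d | 280:
  d = 1: Id(1) · φ(280/1) = 1 · 96 = 96
  d = 2: Id(2) · φ(280/2) = 2 · 48 = 96
  d = 4: Id(4) · φ(280/4) = 4 · 24 = 96
  d = 5: Id(5) · φ(280/5) = 5 · 24 = 120
  d = 7: Id(7) · φ(280/7) = 7 · 16 = 112
  d = 8: Id(8) · φ(280/8) = 8 · 24 = 192
  d = 10: Id(10) · φ(280/10) = 10 · 12 = 120
  d = 14: Id(14) · φ(280/14) = 14 · 8 = 112
  d = 20: Id(20) · φ(280/20) = 20 · 6 = 120
  d = 28: Id(28) · φ(280/28) = 28 · 4 = 112
  d = 35: Id(35) · φ(280/35) = 35 · 4 = 140
  d = 40: Id(40) · φ(280/40) = 40 · 6 = 240
  d = 56: Id(56) · φ(280/56) = 56 · 4 = 224
  d = 70: Id(70) · φ(280/70) = 70 · 2 = 140
  d = 140: Id(140) · φ(280/140) = 140 · 1 = 140
  d = 280: Id(280) · φ(280/280) = 280 · 1 = 280
Summing: (Id * φ)(280) = 96 + 96 + 96 + 120 + 112 + 192 + 120 + 112 + 120 + 112 + 140 + 240 + 224 + 140 + 140 + 280 = 2340.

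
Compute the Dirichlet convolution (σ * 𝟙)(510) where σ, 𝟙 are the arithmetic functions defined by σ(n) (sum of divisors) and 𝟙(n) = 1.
(σ * 𝟙)(510) = 2660

Divisors of 510: [1, 2, 3, 5, 6, 10, 15, 17, 30, 34, 51, 85, 102, 170, 255, 510]. For each d | 510:
  d = 1: σ(1) · 𝟙(510/1) = 1 · 1 = 1
  d = 2: σ(2) · 𝟙(510/2) = 3 · 1 = 3
  d = 3: σ(3) · 𝟙(510/3) = 4 · 1 = 4
  d = 5: σ(5) · 𝟙(510/5) = 6 · 1 = 6
  d = 6: σ(6) · 𝟙(510/6) = 12 · 1 = 12
  d = 10: σ(10) · 𝟙(510/10) = 18 · 1 = 18
  d = 15: σ(15) · 𝟙(510/15) = 24 · 1 = 24
  d = 17: σ(17) · 𝟙(510/17) = 18 · 1 = 18
  d = 30: σ(30) · 𝟙(510/30) = 72 · 1 = 72
  d = 34: σ(34) · 𝟙(510/34) = 54 · 1 = 54
  d = 51: σ(51) · 𝟙(510/51) = 72 · 1 = 72
  d = 85: σ(85) · 𝟙(510/85) = 108 · 1 = 108
  d = 102: σ(102) · 𝟙(510/102) = 216 · 1 = 216
  d = 170: σ(170) · 𝟙(510/170) = 324 · 1 = 324
  d = 255: σ(255) · 𝟙(510/255) = 432 · 1 = 432
  d = 510: σ(510) · 𝟙(510/510) = 1296 · 1 = 1296
Summing: (σ * 𝟙)(510) = 1 + 3 + 4 + 6 + 12 + 18 + 24 + 18 + 72 + 54 + 72 + 108 + 216 + 324 + 432 + 1296 = 2660.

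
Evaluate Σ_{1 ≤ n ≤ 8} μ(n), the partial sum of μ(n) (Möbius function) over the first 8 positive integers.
Σ_{n ≤ 8} μ(n) = -2

Compute μ(n) for each 1 ≤ n ≤ 8: μ(1) = 1, μ(2) = -1, μ(3) = -1, μ(4) = 0, μ(5) = -1, μ(6) = 1, μ(7) = -1, μ(8) = 0. Summing all 8 values: -2. (Mertens function M(x) = Σ_{n ≤ x} μ(n); on average M(x) should be small (PNT ⟺ M(x) = o(x)).)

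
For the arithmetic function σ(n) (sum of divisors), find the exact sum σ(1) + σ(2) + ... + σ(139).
Σ_{n ≤ 139} σ(n) = 15871

Compute σ(n) for each 1 ≤ n ≤ 139: σ(1) = 1, σ(2) = 3, σ(3) = 4, σ(4) = 7, σ(5) = 6, σ(6) = 12, σ(7) = 8, σ(8) = 15, σ(9) = 13, σ(10) = 18, σ(11) = 12, σ(12) = 28, σ(13) = 14, σ(14) = 24, σ(15) = 24, σ(16) = 31, σ(17) = 18, σ(18) = 39, σ(19) = 20, σ(20) = 42, σ(21) = 32, σ(22) = 36, σ(23) = 24, σ(24) = 60, σ(25) = 31, σ(26) = 42, σ(27) = 40, σ(28) = 56, σ(29) = 30, σ(30) = 72, σ(31) = 32, σ(32) = 63, σ(33) = 48, σ(34) = 54, σ(35) = 48, σ(36) = 91, σ(37) = 38, σ(38) = 60, σ(39) = 56, σ(40) = 90, σ(41) = 42, σ(42) = 96, σ(43) = 44, σ(44) = 84, σ(45) = 78, σ(46) = 72, σ(47) = 48, σ(48) = 124, σ(49) = 57, σ(50) = 93, σ(51) = 72, σ(52) = 98, σ(53) = 54, σ(54) = 120, σ(55) = 72, σ(56) = 120, σ(57) = 80, σ(58) = 90, σ(59) = 60, σ(60) = 168, σ(61) = 62, σ(62) = 96, σ(63) = 104, σ(64) = 127, σ(65) = 84, σ(66) = 144, σ(67) = 68, σ(68) = 126, σ(69) = 96, σ(70) = 144, σ(71) = 72, σ(72) = 195, σ(73) = 74, σ(74) = 114, σ(75) = 124, σ(76) = 140, σ(77) = 96, σ(78) = 168, σ(79) = 80, σ(80) = 186, σ(81) = 121, σ(82) = 126, σ(83) = 84, σ(84) = 224, σ(85) = 108, σ(86) = 132, σ(87) = 120, σ(88) = 180, σ(89) = 90, σ(90) = 234, σ(91) = 112, σ(92) = 168, σ(93) = 128, σ(94) = 144, σ(95) = 120, σ(96) = 252, σ(97) = 98, σ(98) = 171, σ(99) = 156, σ(100) = 217, σ(101) = 102, σ(102) = 216, σ(103) = 104, σ(104) = 210, σ(105) = 192, σ(106) = 162, σ(107) = 108, σ(108) = 280, σ(109) = 110, σ(110) = 216, σ(111) = 152, σ(112) = 248, σ(113) = 114, σ(114) = 240, σ(115) = 144, σ(116) = 210, σ(117) = 182, σ(118) = 180, σ(119) = 144, σ(120) = 360, σ(121) = 133, σ(122) = 186, σ(123) = 168, σ(124) = 224, σ(125) = 156, σ(126) = 312, σ(127) = 128, σ(128) = 255, σ(129) = 176, σ(130) = 252, σ(131) = 132, σ(132) = 336, σ(133) = 160, σ(134) = 204, σ(135) = 240, σ(136) = 270, σ(137) = 138, σ(138) = 288, σ(139) = 140. Summing all 139 values: 15871. (Average order: Σ_{n ≤ x} σ(n) ~ (π²/12) x². For x = 139, (π²/12)·139² ≈ 15890.89.)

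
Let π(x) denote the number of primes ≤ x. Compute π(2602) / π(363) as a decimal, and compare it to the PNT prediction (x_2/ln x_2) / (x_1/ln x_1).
π(2602)/π(363) = 378/72 ≈ 5.2500;  PNT prediction ≈ 5.3727.

π(363) = 72 and π(2602) = 378, so π(2602)/π(363) ≈ 5.2500. The PNT-predicted ratio is (2602/ln(2602)) / (363/ln(363)) ≈ 5.3727. The two agree to within a few percent, as expected.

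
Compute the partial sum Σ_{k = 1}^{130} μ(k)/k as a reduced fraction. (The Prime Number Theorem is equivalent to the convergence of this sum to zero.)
Σ μ(k)/k = -2045175533356853827340059964229935649243392971/4014476939333036189094441199026045136645885247730

Values of μ(k) for 1 ≤ k ≤ 130: μ(1) = 1, μ(2) = -1, μ(3) = -1, μ(5) = -1, μ(6) = 1, μ(7) = -1, μ(10) = 1, μ(11) = -1, μ(13) = -1, μ(14) = 1, μ(15) = 1, μ(17) = -1, μ(19) = -1, μ(21) = 1, μ(22) = 1, μ(23) = -1, μ(26) = 1, μ(29) = -1, μ(30) = -1, μ(31) = -1, μ(33) = 1, μ(34) = 1, μ(35) = 1, μ(37) = -1, μ(38) = 1, μ(39) = 1, μ(41) = -1, μ(42) = -1, μ(43) = -1, μ(46) = 1, μ(47) = -1, μ(51) = 1, μ(53) = -1, μ(55) = 1, μ(57) = 1, μ(58) = 1, μ(59) = -1, μ(61) = -1, μ(62) = 1, μ(65) = 1, μ(66) = -1, μ(67) = -1, μ(69) = 1, μ(70) = -1, μ(71) = -1, μ(73) = -1, μ(74) = 1, μ(77) = 1, μ(78) = -1, μ(79) = -1, μ(82) = 1, μ(83) = -1, μ(85) = 1, μ(86) = 1, μ(87) = 1, μ(89) = -1, μ(91) = 1, μ(93) = 1, μ(94) = 1, μ(95) = 1, μ(97) = -1, μ(101) = -1, μ(102) = -1, μ(103) = -1, μ(105) = -1, μ(106) = 1, μ(107) = -1, μ(109) = -1, μ(110) = -1, μ(111) = 1, μ(113) = -1, μ(114) = -1, μ(115) = 1, μ(118) = 1, μ(119) = 1, μ(122) = 1, μ(123) = 1, μ(127) = -1, μ(129) = 1, μ(130) = -1, with μ = 0 on non-squarefree integers. Summing μ(k)/k for k where μ(k) ≠ 0 gives -2045175533356853827340059964229935649243392971/4014476939333036189094441199026045136645885247730 ≈ -0.0005. (PNT ⟺ this sum → 0 as n → ∞.)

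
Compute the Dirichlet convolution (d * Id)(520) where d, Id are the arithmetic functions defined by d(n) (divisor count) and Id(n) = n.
(d * Id)(520) = 2730

Divisors of 520: [1, 2, 4, 5, 8, 10, 13, 20, 26, 40, 52, 65, 104, 130, 260, 520]. For each d | 520:
  d = 1: d(1) · Id(520/1) = 1 · 520 = 520
  d = 2: d(2) · Id(520/2) = 2 · 260 = 520
  d = 4: d(4) · Id(520/4) = 3 · 130 = 390
  d = 5: d(5) · Id(520/5) = 2 · 104 = 208
  d = 8: d(8) · Id(520/8) = 4 · 65 = 260
  d = 10: d(10) · Id(520/10) = 4 · 52 = 208
  d = 13: d(13) · Id(520/13) = 2 · 40 = 80
  d = 20: d(20) · Id(520/20) = 6 · 26 = 156
  d = 26: d(26) · Id(520/26) = 4 · 20 = 80
  d = 40: d(40) · Id(520/40) = 8 · 13 = 104
  d = 52: d(52) · Id(520/52) = 6 · 10 = 60
  d = 65: d(65) · Id(520/65) = 4 · 8 = 32
  d = 104: d(104) · Id(520/104) = 8 · 5 = 40
  d = 130: d(130) · Id(520/130) = 8 · 4 = 32
  d = 260: d(260) · Id(520/260) = 12 · 2 = 24
  d = 520: d(520) · Id(520/520) = 16 · 1 = 16
Summing: (d * Id)(520) = 520 + 520 + 390 + 208 + 260 + 208 + 80 + 156 + 80 + 104 + 60 + 32 + 40 + 32 + 24 + 16 = 2730.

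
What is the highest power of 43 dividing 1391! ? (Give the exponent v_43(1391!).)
v_43(1391!) = 32

Legendre's formula: v_p(n!) = Σ_{k ≥ 1} ⌊n / p^k⌋. For p = 43, n = 1391, the terms are:
  ⌊1391/43^1⌋ = ⌊1391/43⌋ = 32
(the next term ⌊1391/43^2⌋ = 0, terminating the sum). Summing: v_43(1391!) = 32 = 32.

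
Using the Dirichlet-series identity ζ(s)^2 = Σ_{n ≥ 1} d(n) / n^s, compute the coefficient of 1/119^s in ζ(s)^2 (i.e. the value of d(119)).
d(119) = 4

ζ(s)^2 = (Σ 1/m^s)(Σ 1/k^s). The coefficient of 1/n^s in the product is the number of ordered pairs (m, k) with mk = n, which equals d(n). For n = 119, divisors are [1, 7, 17, 119], so d(119) = 4.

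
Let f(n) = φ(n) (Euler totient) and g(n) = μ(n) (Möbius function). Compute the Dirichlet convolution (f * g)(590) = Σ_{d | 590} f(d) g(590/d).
(φ * μ)(590) = 0

Divisors of 590: [1, 2, 5, 10, 59, 118, 295, 590]. For each d | 590:
  d = 1: φ(1) · μ(590/1) = 1 · -1 = -1
  d = 2: φ(2) · μ(590/2) = 1 · 1 = 1
  d = 5: φ(5) · μ(590/5) = 4 · 1 = 4
  d = 10: φ(10) · μ(590/10) = 4 · -1 = -4
  d = 59: φ(59) · μ(590/59) = 58 · 1 = 58
  d = 118: φ(118) · μ(590/118) = 58 · -1 = -58
  d = 295: φ(295) · μ(590/295) = 232 · -1 = -232
  d = 590: φ(590) · μ(590/590) = 232 · 1 = 232
Summing: (φ * μ)(590) = -1 + 1 + 4 + -4 + 58 + -58 + -232 + 232 = 0.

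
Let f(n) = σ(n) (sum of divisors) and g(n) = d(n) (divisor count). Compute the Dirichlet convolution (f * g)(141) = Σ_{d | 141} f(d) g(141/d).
(σ * d)(141) = 300

Divisors of 141: [1, 3, 47, 141]. For each d | 141:
  d = 1: σ(1) · d(141/1) = 1 · 4 = 4
  d = 3: σ(3) · d(141/3) = 4 · 2 = 8
  d = 47: σ(47) · d(141/47) = 48 · 2 = 96
  d = 141: σ(141) · d(141/141) = 192 · 1 = 192
Summing: (σ * d)(141) = 4 + 8 + 96 + 192 = 300.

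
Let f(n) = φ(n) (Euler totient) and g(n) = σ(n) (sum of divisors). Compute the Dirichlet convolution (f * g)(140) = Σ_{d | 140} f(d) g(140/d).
(φ * σ)(140) = 1680

Divisors of 140: [1, 2, 4, 5, 7, 10, 14, 20, 28, 35, 70, 140]. For each d | 140:
  d = 1: φ(1) · σ(140/1) = 1 · 336 = 336
  d = 2: φ(2) · σ(140/2) = 1 · 144 = 144
  d = 4: φ(4) · σ(140/4) = 2 · 48 = 96
  d = 5: φ(5) · σ(140/5) = 4 · 56 = 224
  d = 7: φ(7) · σ(140/7) = 6 · 42 = 252
  d = 10: φ(10) · σ(140/10) = 4 · 24 = 96
  d = 14: φ(14) · σ(140/14) = 6 · 18 = 108
  d = 20: φ(20) · σ(140/20) = 8 · 8 = 64
  d = 28: φ(28) · σ(140/28) = 12 · 6 = 72
  d = 35: φ(35) · σ(140/35) = 24 · 7 = 168
  d = 70: φ(70) · σ(140/70) = 24 · 3 = 72
  d = 140: φ(140) · σ(140/140) = 48 · 1 = 48
Summing: (φ * σ)(140) = 336 + 144 + 96 + 224 + 252 + 96 + 108 + 64 + 72 + 168 + 72 + 48 = 1680.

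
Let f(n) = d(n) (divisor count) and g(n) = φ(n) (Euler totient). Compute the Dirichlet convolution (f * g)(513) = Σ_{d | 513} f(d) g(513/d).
(d * φ)(513) = 800

Divisors of 513: [1, 3, 9, 19, 27, 57, 171, 513]. For each d | 513:
  d = 1: d(1) · φ(513/1) = 1 · 324 = 324
  d = 3: d(3) · φ(513/3) = 2 · 108 = 216
  d = 9: d(9) · φ(513/9) = 3 · 36 = 108
  d = 19: d(19) · φ(513/19) = 2 · 18 = 36
  d = 27: d(27) · φ(513/27) = 4 · 18 = 72
  d = 57: d(57) · φ(513/57) = 4 · 6 = 24
  d = 171: d(171) · φ(513/171) = 6 · 2 = 12
  d = 513: d(513) · φ(513/513) = 8 · 1 = 8
Summing: (d * φ)(513) = 324 + 216 + 108 + 36 + 72 + 24 + 12 + 8 = 800.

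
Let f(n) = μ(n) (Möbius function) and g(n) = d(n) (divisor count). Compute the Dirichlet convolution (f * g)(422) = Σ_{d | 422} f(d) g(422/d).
(μ * d)(422) = 1

Divisors of 422: [1, 2, 211, 422]. For each d | 422:
  d = 1: μ(1) · d(422/1) = 1 · 4 = 4
  d = 2: μ(2) · d(422/2) = -1 · 2 = -2
  d = 211: μ(211) · d(422/211) = -1 · 2 = -2
  d = 422: μ(422) · d(422/422) = 1 · 1 = 1
Summing: (μ * d)(422) = 4 + -2 + -2 + 1 = 1.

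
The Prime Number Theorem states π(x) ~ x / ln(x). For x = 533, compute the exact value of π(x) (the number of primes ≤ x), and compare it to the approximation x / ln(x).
π(533) = 99;  x/ln(x) ≈ 84.89;  relative error ≈ 14.25%.

Directly count primes up to 533: π(533) = 99. The PNT approximation gives 533/ln(533) ≈ 533/6.27852 ≈ 84.89. Relative error (π(x) − x/ln(x)) / π(x) ≈ 14.25%; the approximation is known to undercount slightly (Li(x) is a better estimate).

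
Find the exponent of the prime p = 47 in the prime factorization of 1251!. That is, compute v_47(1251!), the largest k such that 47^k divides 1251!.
v_47(1251!) = 26

Legendre's formula: v_p(n!) = Σ_{k ≥ 1} ⌊n / p^k⌋. For p = 47, n = 1251, the terms are:
  ⌊1251/47^1⌋ = ⌊1251/47⌋ = 26
(the next term ⌊1251/47^2⌋ = 0, terminating the sum). Summing: v_47(1251!) = 26 = 26.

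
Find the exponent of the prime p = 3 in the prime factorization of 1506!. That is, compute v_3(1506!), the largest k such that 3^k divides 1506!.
v_3(1506!) = 750

Legendre's formula: v_p(n!) = Σ_{k ≥ 1} ⌊n / p^k⌋. For p = 3, n = 1506, the terms are:
  ⌊1506/3^1⌋ = ⌊1506/3⌋ = 502
  ⌊1506/3^2⌋ = ⌊1506/9⌋ = 167
  ⌊1506/3^3⌋ = ⌊1506/27⌋ = 55
  ⌊1506/3^4⌋ = ⌊1506/81⌋ = 18
  ⌊1506/3^5⌋ = ⌊1506/243⌋ = 6
  ⌊1506/3^6⌋ = ⌊1506/729⌋ = 2
(the next term ⌊1506/3^7⌋ = 0, terminating the sum). Summing: v_3(1506!) = 502 + 167 + 55 + 18 + 6 + 2 = 750.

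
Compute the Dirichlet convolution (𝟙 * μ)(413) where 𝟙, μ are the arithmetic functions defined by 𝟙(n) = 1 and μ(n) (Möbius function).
(𝟙 * μ)(413) = 0

Divisors of 413: [1, 7, 59, 413]. For each d | 413:
  d = 1: 𝟙(1) · μ(413/1) = 1 · 1 = 1
  d = 7: 𝟙(7) · μ(413/7) = 1 · -1 = -1
  d = 59: 𝟙(59) · μ(413/59) = 1 · -1 = -1
  d = 413: 𝟙(413) · μ(413/413) = 1 · 1 = 1
Summing: (𝟙 * μ)(413) = 1 + -1 + -1 + 1 = 0.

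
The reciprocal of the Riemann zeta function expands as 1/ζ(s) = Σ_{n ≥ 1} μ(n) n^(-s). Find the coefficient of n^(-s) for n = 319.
μ(319) = 1

Factor n = 319 = 11 · 29. μ(n) = 0 if any exponent ≥ 2 (not squarefree); otherwise μ(n) = (−1)^{ω(n)} where ω(n) is the number of distinct prime factors. Applying: μ(319) = 1.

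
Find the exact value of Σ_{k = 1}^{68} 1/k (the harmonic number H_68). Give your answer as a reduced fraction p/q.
H_68 = 14094018321907827923954201611/2933773379069966367528193600

Direct summation: H_68 = 1 + 1/2 + ... + 1/68. The least common denominator is lcm(1, ..., 68) = 79211881234889091923261227200; over this denominator the numerator is 79211881234889091923261227200 + 39605940617444545961630613600 + 26403960411629697307753742400 + 19802970308722272980815306800 + 15842376246977818384652245440 + 13201980205814848653876871200 + 11315983033555584560465889600 + 9901485154361136490407653400 + 8801320137209899102584580800 + 7921188123488909192326122720 + 7201080112262644720296475200 + 6600990102907424326938435600 + 6093221633453007071020094400 + 5657991516777792280232944800 + 5280792082325939461550748480 + 4950742577180568245203826700 + 4659522425581711289603601600 + 4400660068604949551292290400 + 4169046380783636417013748800 + 3960594061744454596163061360 + 3771994344518528186821963200 + 3600540056131322360148237600 + 3443994836299525735793966400 + 3300495051453712163469217800 + 3168475249395563676930449088 + 3046610816726503535510047200 + 2933773379069966367528193600 + 2828995758388896140116472400 + 2731444180513416962871076800 + 2640396041162969730775374240 + 2555221975319002965266491200 + 2475371288590284122601913350 + 2400360037420881573432158400 + 2329761212790855644801800800 + 2263196606711116912093177920 + 2200330034302474775646145200 + 2140861654997002484412465600 + 2084523190391818208506874400 + 2031073877817669023673364800 + 1980297030872227298081530680 + 1931997103289977851786859200 + 1885997172259264093410981600 + 1842136772904397486587470400 + 1800270028065661180074118800 + 1760264027441979820516916160 + 1721997418149762867896983200 + 1685359175210406211133217600 + 1650247525726856081734608900 + 1616569004793654937209412800 + 1584237624697781838465224544 + 1553174141860570429867867200 + 1523305408363251767755023600 + 1494563796884699847608702400 + 1466886689534983183764096800 + 1440216022452528944059295040 + 1414497879194448070058236200 + 1389682126927878805671249600 + 1365722090256708481435538400 + 1342574258218459185140020800 + 1320198020581484865387687120 + 1298555430080149047922315200 + 1277610987659501482633245600 + 1257331448172842728940654400 + 1237685644295142061300956675 + 1218644326690601414204018880 + 1200180018710440786716079200 + 1182266884102822267511361600 + 1164880606395427822400900400 = 380538494691511353946763443497, so H_68 = 380538494691511353946763443497/79211881234889091923261227200; reducing by gcd(380538494691511353946763443497, 79211881234889091923261227200) = 27 gives 14094018321907827923954201611/2933773379069966367528193600 ≈ 4.80406. (The PNT-adjacent estimate ln(68) + γ ≈ 4.79672 matches within O(1/n).)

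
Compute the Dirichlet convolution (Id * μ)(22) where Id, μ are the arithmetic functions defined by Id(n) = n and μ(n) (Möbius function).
(Id * μ)(22) = 10

Divisors of 22: [1, 2, 11, 22]. For each d | 22:
  d = 1: Id(1) · μ(22/1) = 1 · 1 = 1
  d = 2: Id(2) · μ(22/2) = 2 · -1 = -2
  d = 11: Id(11) · μ(22/11) = 11 · -1 = -11
  d = 22: Id(22) · μ(22/22) = 22 · 1 = 22
Summing: (Id * μ)(22) = 1 + -2 + -11 + 22 = 10.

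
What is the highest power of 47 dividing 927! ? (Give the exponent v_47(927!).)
v_47(927!) = 19

Legendre's formula: v_p(n!) = Σ_{k ≥ 1} ⌊n / p^k⌋. For p = 47, n = 927, the terms are:
  ⌊927/47^1⌋ = ⌊927/47⌋ = 19
(the next term ⌊927/47^2⌋ = 0, terminating the sum). Summing: v_47(927!) = 19 = 19.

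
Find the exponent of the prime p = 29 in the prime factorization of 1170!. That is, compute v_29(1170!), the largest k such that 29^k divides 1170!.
v_29(1170!) = 41

Legendre's formula: v_p(n!) = Σ_{k ≥ 1} ⌊n / p^k⌋. For p = 29, n = 1170, the terms are:
  ⌊1170/29^1⌋ = ⌊1170/29⌋ = 40
  ⌊1170/29^2⌋ = ⌊1170/841⌋ = 1
(the next term ⌊1170/29^3⌋ = 0, terminating the sum). Summing: v_29(1170!) = 40 + 1 = 41.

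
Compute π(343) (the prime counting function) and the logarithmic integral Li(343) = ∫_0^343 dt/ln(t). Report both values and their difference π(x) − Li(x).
π(343) = 68;  Li(343) ≈ 75.78;  π(x) − Li(x) ≈ -7.78.

Direct count of primes ≤ 343 gives π(343) = 68. Numerical evaluation of the logarithmic integral gives Li(343) ≈ 75.78. The difference π(x) − Li(x) ≈ -7.78 is typically negative for small/moderate x (Li(x) overestimates), though Littlewood's theorem shows this sign changes infinitely often.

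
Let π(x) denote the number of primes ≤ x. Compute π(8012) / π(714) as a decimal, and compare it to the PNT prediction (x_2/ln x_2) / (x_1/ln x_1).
π(8012)/π(714) = 1009/127 ≈ 7.9449;  PNT prediction ≈ 8.2029.

π(714) = 127 and π(8012) = 1009, so π(8012)/π(714) ≈ 7.9449. The PNT-predicted ratio is (8012/ln(8012)) / (714/ln(714)) ≈ 8.2029. The two agree to within a few percent, as expected.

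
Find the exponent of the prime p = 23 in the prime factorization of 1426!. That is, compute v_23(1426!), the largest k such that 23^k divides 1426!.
v_23(1426!) = 64

Legendre's formula: v_p(n!) = Σ_{k ≥ 1} ⌊n / p^k⌋. For p = 23, n = 1426, the terms are:
  ⌊1426/23^1⌋ = ⌊1426/23⌋ = 62
  ⌊1426/23^2⌋ = ⌊1426/529⌋ = 2
(the next term ⌊1426/23^3⌋ = 0, terminating the sum). Summing: v_23(1426!) = 62 + 2 = 64.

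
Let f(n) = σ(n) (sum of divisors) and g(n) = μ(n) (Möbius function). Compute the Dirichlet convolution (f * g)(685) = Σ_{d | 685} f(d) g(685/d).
(σ * μ)(685) = 685

Divisors of 685: [1, 5, 137, 685]. For each d | 685:
  d = 1: σ(1) · μ(685/1) = 1 · 1 = 1
  d = 5: σ(5) · μ(685/5) = 6 · -1 = -6
  d = 137: σ(137) · μ(685/137) = 138 · -1 = -138
  d = 685: σ(685) · μ(685/685) = 828 · 1 = 828
Summing: (σ * μ)(685) = 1 + -6 + -138 + 828 = 685.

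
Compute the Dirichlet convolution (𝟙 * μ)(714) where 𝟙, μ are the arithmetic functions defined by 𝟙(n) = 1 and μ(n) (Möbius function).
(𝟙 * μ)(714) = 0

Divisors of 714: [1, 2, 3, 6, 7, 14, 17, 21, 34, 42, 51, 102, 119, 238, 357, 714]. For each d | 714:
  d = 1: 𝟙(1) · μ(714/1) = 1 · 1 = 1
  d = 2: 𝟙(2) · μ(714/2) = 1 · -1 = -1
  d = 3: 𝟙(3) · μ(714/3) = 1 · -1 = -1
  d = 6: 𝟙(6) · μ(714/6) = 1 · 1 = 1
  d = 7: 𝟙(7) · μ(714/7) = 1 · -1 = -1
  d = 14: 𝟙(14) · μ(714/14) = 1 · 1 = 1
  d = 17: 𝟙(17) · μ(714/17) = 1 · -1 = -1
  d = 21: 𝟙(21) · μ(714/21) = 1 · 1 = 1
  d = 34: 𝟙(34) · μ(714/34) = 1 · 1 = 1
  d = 42: 𝟙(42) · μ(714/42) = 1 · -1 = -1
  d = 51: 𝟙(51) · μ(714/51) = 1 · 1 = 1
  d = 102: 𝟙(102) · μ(714/102) = 1 · -1 = -1
  d = 119: 𝟙(119) · μ(714/119) = 1 · 1 = 1
  d = 238: 𝟙(238) · μ(714/238) = 1 · -1 = -1
  d = 357: 𝟙(357) · μ(714/357) = 1 · -1 = -1
  d = 714: 𝟙(714) · μ(714/714) = 1 · 1 = 1
Summing: (𝟙 * μ)(714) = 1 + -1 + -1 + 1 + -1 + 1 + -1 + 1 + 1 + -1 + 1 + -1 + 1 + -1 + -1 + 1 = 0.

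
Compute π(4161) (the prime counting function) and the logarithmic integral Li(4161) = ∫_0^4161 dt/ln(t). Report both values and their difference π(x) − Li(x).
π(4161) = 573;  Li(4161) ≈ 584.73;  π(x) − Li(x) ≈ -11.73.

Direct count of primes ≤ 4161 gives π(4161) = 573. Numerical evaluation of the logarithmic integral gives Li(4161) ≈ 584.73. The difference π(x) − Li(x) ≈ -11.73 is typically negative for small/moderate x (Li(x) overestimates), though Littlewood's theorem shows this sign changes infinitely often.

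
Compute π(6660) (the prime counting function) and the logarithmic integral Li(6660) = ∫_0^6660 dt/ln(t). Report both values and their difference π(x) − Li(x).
π(6660) = 858;  Li(6660) ≈ 875.82;  π(x) − Li(x) ≈ -17.82.

Direct count of primes ≤ 6660 gives π(6660) = 858. Numerical evaluation of the logarithmic integral gives Li(6660) ≈ 875.82. The difference π(x) − Li(x) ≈ -17.82 is typically negative for small/moderate x (Li(x) overestimates), though Littlewood's theorem shows this sign changes infinitely often.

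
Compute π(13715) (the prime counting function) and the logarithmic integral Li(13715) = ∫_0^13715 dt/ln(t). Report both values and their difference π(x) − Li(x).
π(13715) = 1622;  Li(13715) ≈ 1642.37;  π(x) − Li(x) ≈ -20.37.

Direct count of primes ≤ 13715 gives π(13715) = 1622. Numerical evaluation of the logarithmic integral gives Li(13715) ≈ 1642.37. The difference π(x) − Li(x) ≈ -20.37 is typically negative for small/moderate x (Li(x) overestimates), though Littlewood's theorem shows this sign changes infinitely often.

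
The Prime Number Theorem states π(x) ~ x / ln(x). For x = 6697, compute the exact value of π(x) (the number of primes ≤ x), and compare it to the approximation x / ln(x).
π(6697) = 863;  x/ln(x) ≈ 760.21;  relative error ≈ 11.91%.

Directly count primes up to 6697: π(6697) = 863. The PNT approximation gives 6697/ln(6697) ≈ 6697/8.80941 ≈ 760.21. Relative error (π(x) − x/ln(x)) / π(x) ≈ 11.91%; the approximation is known to undercount slightly (Li(x) is a better estimate).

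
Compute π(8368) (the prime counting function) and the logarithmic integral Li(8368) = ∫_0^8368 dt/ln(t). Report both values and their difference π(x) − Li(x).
π(8368) = 1047;  Li(8368) ≈ 1067.26;  π(x) − Li(x) ≈ -20.26.

Direct count of primes ≤ 8368 gives π(8368) = 1047. Numerical evaluation of the logarithmic integral gives Li(8368) ≈ 1067.26. The difference π(x) − Li(x) ≈ -20.26 is typically negative for small/moderate x (Li(x) overestimates), though Littlewood's theorem shows this sign changes infinitely often.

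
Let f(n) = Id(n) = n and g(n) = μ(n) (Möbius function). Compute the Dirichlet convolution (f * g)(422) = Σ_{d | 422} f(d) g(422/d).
(Id * μ)(422) = 210

Divisors of 422: [1, 2, 211, 422]. For each d | 422:
  d = 1: Id(1) · μ(422/1) = 1 · 1 = 1
  d = 2: Id(2) · μ(422/2) = 2 · -1 = -2
  d = 211: Id(211) · μ(422/211) = 211 · -1 = -211
  d = 422: Id(422) · μ(422/422) = 422 · 1 = 422
Summing: (Id * μ)(422) = 1 + -2 + -211 + 422 = 210.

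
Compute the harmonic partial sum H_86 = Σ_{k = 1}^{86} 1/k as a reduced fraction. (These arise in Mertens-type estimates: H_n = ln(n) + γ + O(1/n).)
H_86 = 3698356445237207772956045432953649519/734184632222154704090370027645633600

Direct summation: H_86 = 1 + 1/2 + ... + 1/86. The least common denominator is lcm(1, ..., 86) = 8076030954443701744994070304101969600; over this denominator the numerator is 8076030954443701744994070304101969600 + 4038015477221850872497035152050984800 + 2692010318147900581664690101367323200 + 2019007738610925436248517576025492400 + 1615206190888740348998814060820393920 + 1346005159073950290832345050683661600 + 1153718707777671677856295757728852800 + 1009503869305462718124258788012746200 + 897336772715966860554896700455774400 + 807603095444370174499407030410196960 + 734184632222154704090370027645633600 + 673002579536975145416172525341830800 + 621233150341823211153390023392459200 + 576859353888835838928147878864426400 + 538402063629580116332938020273464640 + 504751934652731359062129394006373100 + 475060644379041279117298253182468800 + 448668386357983430277448350227887200 + 425054260760194828683898437057998400 + 403801547722185087249703515205098480 + 384572902592557225952098585909617600 + 367092316111077352045185013822816800 + 351131780627987032391046534960955200 + 336501289768487572708086262670915400 + 323041238177748069799762812164078784 + 310616575170911605576695011696229600 + 299112257571988953518298900151924800 + 288429676944417919464073939432213200 + 278483826015300060172209320831102400 + 269201031814790058166469010136732320 + 260517127562700056290131300132321600 + 252375967326365679531064697003186550 + 244728210740718234696790009215211200 + 237530322189520639558649126591234400 + 230743741555534335571259151545770560 + 224334193178991715138724175113943600 + 218271106876856803918758656867620800 + 212527130380097414341949218528999200 + 207077716780607737051130007797486400 + 201900773861092543624851757602549240 + 196976364742529310853513909856145600 + 192286451296278612976049292954808800 + 187814673359155854534745821025627200 + 183546158055538676022592506911408400 + 179467354543193372110979340091154880 + 175565890313993516195523267480477600 + 171830445839227696702001495831956800 + 168250644884243786354043131335457700 + 164816958253953096836613679675550400 + 161520619088874034899881406082039392 + 158353548126347093039099417727489600 + 155308287585455802788347505848114800 + 152377942536673617830076798190603200 + 149556128785994476759149450075962400 + 146836926444430940818074005529126720 + 144214838472208959732036969716106600 + 141684753586731609561299479019332800 + 139241913007650030086104660415551200 + 136881880583791554999899496679694400 + 134600515907395029083234505068366160 + 132393950072847569590066726296753600 + 130258563781350028145065650066160800 + 128190967530852408650699528636539200 + 126187983663182839765532348501593275 + 124246630068364642230678004678491840 + 122364105370359117348395004607605600 + 120537775439458234999911497076148800 + 118765161094760319779324563295617200 + 117043926875995677463682178320318400 + 115371870777767167785629575772885280 + 113746914851319742887240426818337600 + 112167096589495857569362087556971800 + 110630561019776736232795483617835200 + 109135553438428401959379328433810400 + 107680412725916023266587604054692928 + 106263565190048707170974609264499600 + 104883518888879243441481432520804800 + 103538858390303868525565003898743200 + 102228239929667110696127472203822400 + 100950386930546271812425878801274620 + 99704085857329651172766300050641600 + 98488182371264655426756954928072800 + 97301577764381948734868316916891200 + 96143225648139306488024646477404400 + 95012128875808255823459650636493760 + 93907336679577927267372910512813600 = 40681920897609285502516499762490144709, so H_86 = 40681920897609285502516499762490144709/8076030954443701744994070304101969600; reducing by gcd(40681920897609285502516499762490144709, 8076030954443701744994070304101969600) = 11 gives 3698356445237207772956045432953649519/734184632222154704090370027645633600 ≈ 5.03737. (The PNT-adjacent estimate ln(86) + γ ≈ 5.03156 matches within O(1/n).)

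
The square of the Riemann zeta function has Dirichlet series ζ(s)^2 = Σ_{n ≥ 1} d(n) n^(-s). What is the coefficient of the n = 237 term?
d(237) = 4

ζ(s)^2 = (Σ 1/m^s)(Σ 1/k^s). The coefficient of 1/n^s in the product is the number of ordered pairs (m, k) with mk = n, which equals d(n). For n = 237, divisors are [1, 3, 79, 237], so d(237) = 4.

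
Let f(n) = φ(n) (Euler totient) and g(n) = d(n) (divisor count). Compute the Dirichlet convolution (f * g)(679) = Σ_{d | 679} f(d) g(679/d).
(φ * d)(679) = 784

Divisors of 679: [1, 7, 97, 679]. For each d | 679:
  d = 1: φ(1) · d(679/1) = 1 · 4 = 4
  d = 7: φ(7) · d(679/7) = 6 · 2 = 12
  d = 97: φ(97) · d(679/97) = 96 · 2 = 192
  d = 679: φ(679) · d(679/679) = 576 · 1 = 576
Summing: (φ * d)(679) = 4 + 12 + 192 + 576 = 784.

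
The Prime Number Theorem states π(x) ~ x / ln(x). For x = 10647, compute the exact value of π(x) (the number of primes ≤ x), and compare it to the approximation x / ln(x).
π(10647) = 1298;  x/ln(x) ≈ 1148.17;  relative error ≈ 11.54%.

Directly count primes up to 10647: π(10647) = 1298. The PNT approximation gives 10647/ln(10647) ≈ 10647/9.27303 ≈ 1148.17. Relative error (π(x) − x/ln(x)) / π(x) ≈ 11.54%; the approximation is known to undercount slightly (Li(x) is a better estimate).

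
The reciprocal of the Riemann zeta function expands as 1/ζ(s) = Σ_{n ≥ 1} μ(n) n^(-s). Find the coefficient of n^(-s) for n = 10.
μ(10) = 1

Factor n = 10 = 2 · 5. μ(n) = 0 if any exponent ≥ 2 (not squarefree); otherwise μ(n) = (−1)^{ω(n)} where ω(n) is the number of distinct prime factors. Applying: μ(10) = 1.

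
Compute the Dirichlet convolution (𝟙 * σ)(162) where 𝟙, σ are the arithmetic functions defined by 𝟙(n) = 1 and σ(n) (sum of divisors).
(𝟙 * σ)(162) = 716

Divisors of 162: [1, 2, 3, 6, 9, 18, 27, 54, 81, 162]. For each d | 162:
  d = 1: 𝟙(1) · σ(162/1) = 1 · 363 = 363
  d = 2: 𝟙(2) · σ(162/2) = 1 · 121 = 121
  d = 3: 𝟙(3) · σ(162/3) = 1 · 120 = 120
  d = 6: 𝟙(6) · σ(162/6) = 1 · 40 = 40
  d = 9: 𝟙(9) · σ(162/9) = 1 · 39 = 39
  d = 18: 𝟙(18) · σ(162/18) = 1 · 13 = 13
  d = 27: 𝟙(27) · σ(162/27) = 1 · 12 = 12
  d = 54: 𝟙(54) · σ(162/54) = 1 · 4 = 4
  d = 81: 𝟙(81) · σ(162/81) = 1 · 3 = 3
  d = 162: 𝟙(162) · σ(162/162) = 1 · 1 = 1
Summing: (𝟙 * σ)(162) = 363 + 121 + 120 + 40 + 39 + 13 + 12 + 4 + 3 + 1 = 716.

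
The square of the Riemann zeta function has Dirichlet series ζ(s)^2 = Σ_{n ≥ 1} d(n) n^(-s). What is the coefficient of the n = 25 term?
d(25) = 3

ζ(s)^2 = (Σ 1/m^s)(Σ 1/k^s). The coefficient of 1/n^s in the product is the number of ordered pairs (m, k) with mk = n, which equals d(n). For n = 25, divisors are [1, 5, 25], so d(25) = 3.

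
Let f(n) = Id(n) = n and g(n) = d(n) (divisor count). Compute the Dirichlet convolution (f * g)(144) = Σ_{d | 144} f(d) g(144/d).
(Id * d)(144) = 1026

Divisors of 144: [1, 2, 3, 4, 6, 8, 9, 12, 16, 18, 24, 36, 48, 72, 144]. For each d | 144:
  d = 1: Id(1) · d(144/1) = 1 · 15 = 15
  d = 2: Id(2) · d(144/2) = 2 · 12 = 24
  d = 3: Id(3) · d(144/3) = 3 · 10 = 30
  d = 4: Id(4) · d(144/4) = 4 · 9 = 36
  d = 6: Id(6) · d(144/6) = 6 · 8 = 48
  d = 8: Id(8) · d(144/8) = 8 · 6 = 48
  d = 9: Id(9) · d(144/9) = 9 · 5 = 45
  d = 12: Id(12) · d(144/12) = 12 · 6 = 72
  d = 16: Id(16) · d(144/16) = 16 · 3 = 48
  d = 18: Id(18) · d(144/18) = 18 · 4 = 72
  d = 24: Id(24) · d(144/24) = 24 · 4 = 96
  d = 36: Id(36) · d(144/36) = 36 · 3 = 108
  d = 48: Id(48) · d(144/48) = 48 · 2 = 96
  d = 72: Id(72) · d(144/72) = 72 · 2 = 144
  d = 144: Id(144) · d(144/144) = 144 · 1 = 144
Summing: (Id * d)(144) = 15 + 24 + 30 + 36 + 48 + 48 + 45 + 72 + 48 + 72 + 96 + 108 + 96 + 144 + 144 = 1026.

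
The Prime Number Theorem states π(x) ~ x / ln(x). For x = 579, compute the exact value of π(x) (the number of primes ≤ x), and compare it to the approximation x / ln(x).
π(579) = 106;  x/ln(x) ≈ 91.02;  relative error ≈ 14.13%.

Directly count primes up to 579: π(579) = 106. The PNT approximation gives 579/ln(579) ≈ 579/6.36130 ≈ 91.02. Relative error (π(x) − x/ln(x)) / π(x) ≈ 14.13%; the approximation is known to undercount slightly (Li(x) is a better estimate).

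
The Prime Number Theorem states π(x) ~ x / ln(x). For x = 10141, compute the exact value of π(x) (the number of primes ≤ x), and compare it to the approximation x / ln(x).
π(10141) = 1245;  x/ln(x) ≈ 1099.37;  relative error ≈ 11.70%.

Directly count primes up to 10141: π(10141) = 1245. The PNT approximation gives 10141/ln(10141) ≈ 10141/9.22434 ≈ 1099.37. Relative error (π(x) − x/ln(x)) / π(x) ≈ 11.70%; the approximation is known to undercount slightly (Li(x) is a better estimate).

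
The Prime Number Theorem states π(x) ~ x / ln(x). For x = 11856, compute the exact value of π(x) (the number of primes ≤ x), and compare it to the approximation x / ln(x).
π(11856) = 1421;  x/ln(x) ≈ 1263.89;  relative error ≈ 11.06%.

Directly count primes up to 11856: π(11856) = 1421. The PNT approximation gives 11856/ln(11856) ≈ 11856/9.38059 ≈ 1263.89. Relative error (π(x) − x/ln(x)) / π(x) ≈ 11.06%; the approximation is known to undercount slightly (Li(x) is a better estimate).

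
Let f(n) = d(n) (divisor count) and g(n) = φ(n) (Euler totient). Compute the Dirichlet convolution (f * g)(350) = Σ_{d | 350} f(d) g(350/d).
(d * φ)(350) = 744

Divisors of 350: [1, 2, 5, 7, 10, 14, 25, 35, 50, 70, 175, 350]. For each d | 350:
  d = 1: d(1) · φ(350/1) = 1 · 120 = 120
  d = 2: d(2) · φ(350/2) = 2 · 120 = 240
  d = 5: d(5) · φ(350/5) = 2 · 24 = 48
  d = 7: d(7) · φ(350/7) = 2 · 20 = 40
  d = 10: d(10) · φ(350/10) = 4 · 24 = 96
  d = 14: d(14) · φ(350/14) = 4 · 20 = 80
  d = 25: d(25) · φ(350/25) = 3 · 6 = 18
  d = 35: d(35) · φ(350/35) = 4 · 4 = 16
  d = 50: d(50) · φ(350/50) = 6 · 6 = 36
  d = 70: d(70) · φ(350/70) = 8 · 4 = 32
  d = 175: d(175) · φ(350/175) = 6 · 1 = 6
  d = 350: d(350) · φ(350/350) = 12 · 1 = 12
Summing: (d * φ)(350) = 120 + 240 + 48 + 40 + 96 + 80 + 18 + 16 + 36 + 32 + 6 + 12 = 744.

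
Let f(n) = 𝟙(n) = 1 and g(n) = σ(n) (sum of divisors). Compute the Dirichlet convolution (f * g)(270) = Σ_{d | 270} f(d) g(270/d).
(𝟙 * σ)(270) = 1624

Divisors of 270: [1, 2, 3, 5, 6, 9, 10, 15, 18, 27, 30, 45, 54, 90, 135, 270]. For each d | 270:
  d = 1: 𝟙(1) · σ(270/1) = 1 · 720 = 720
  d = 2: 𝟙(2) · σ(270/2) = 1 · 240 = 240
  d = 3: 𝟙(3) · σ(270/3) = 1 · 234 = 234
  d = 5: 𝟙(5) · σ(270/5) = 1 · 120 = 120
  d = 6: 𝟙(6) · σ(270/6) = 1 · 78 = 78
  d = 9: 𝟙(9) · σ(270/9) = 1 · 72 = 72
  d = 10: 𝟙(10) · σ(270/10) = 1 · 40 = 40
  d = 15: 𝟙(15) · σ(270/15) = 1 · 39 = 39
  d = 18: 𝟙(18) · σ(270/18) = 1 · 24 = 24
  d = 27: 𝟙(27) · σ(270/27) = 1 · 18 = 18
  d = 30: 𝟙(30) · σ(270/30) = 1 · 13 = 13
  d = 45: 𝟙(45) · σ(270/45) = 1 · 12 = 12
  d = 54: 𝟙(54) · σ(270/54) = 1 · 6 = 6
  d = 90: 𝟙(90) · σ(270/90) = 1 · 4 = 4
  d = 135: 𝟙(135) · σ(270/135) = 1 · 3 = 3
  d = 270: 𝟙(270) · σ(270/270) = 1 · 1 = 1
Summing: (𝟙 * σ)(270) = 720 + 240 + 234 + 120 + 78 + 72 + 40 + 39 + 24 + 18 + 13 + 12 + 6 + 4 + 3 + 1 = 1624.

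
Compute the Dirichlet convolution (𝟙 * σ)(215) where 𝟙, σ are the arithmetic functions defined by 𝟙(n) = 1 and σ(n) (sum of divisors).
(𝟙 * σ)(215) = 315

Divisors of 215: [1, 5, 43, 215]. For each d | 215:
  d = 1: 𝟙(1) · σ(215/1) = 1 · 264 = 264
  d = 5: 𝟙(5) · σ(215/5) = 1 · 44 = 44
  d = 43: 𝟙(43) · σ(215/43) = 1 · 6 = 6
  d = 215: 𝟙(215) · σ(215/215) = 1 · 1 = 1
Summing: (𝟙 * σ)(215) = 264 + 44 + 6 + 1 = 315.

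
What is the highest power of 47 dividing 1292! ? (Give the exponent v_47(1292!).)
v_47(1292!) = 27

Legendre's formula: v_p(n!) = Σ_{k ≥ 1} ⌊n / p^k⌋. For p = 47, n = 1292, the terms are:
  ⌊1292/47^1⌋ = ⌊1292/47⌋ = 27
(the next term ⌊1292/47^2⌋ = 0, terminating the sum). Summing: v_47(1292!) = 27 = 27.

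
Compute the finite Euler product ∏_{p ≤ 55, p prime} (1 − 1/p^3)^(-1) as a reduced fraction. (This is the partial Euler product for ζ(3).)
∏ = 16238292364256237331040396846411171054751/13509219810297755163480275884866445246464

The primes p ≤ 55 are [2, 3, 5, 7, 11, 13, 17, 19, 23, 29, 31, 37, 41, 43, 47, 53]. For each prime, (1 − 1/p^3)^(-1) = p^3 / (p^3 − 1). The product is (1 − 1/2^3)^(-1), (1 − 1/3^3)^(-1), (1 − 1/5^3)^(-1), (1 − 1/7^3)^(-1), (1 − 1/11^3)^(-1), (1 − 1/13^3)^(-1), (1 − 1/17^3)^(-1), (1 − 1/19^3)^(-1), (1 − 1/23^3)^(-1), (1 − 1/29^3)^(-1), (1 − 1/31^3)^(-1), (1 − 1/37^3)^(-1), (1 − 1/41^3)^(-1), (1 − 1/43^3)^(-1), (1 − 1/47^3)^(-1), (1 − 1/53^3)^(-1) = ∏ p^3 / (p^3 − 1) = 16238292364256237331040396846411171054751/13509219810297755163480275884866445246464.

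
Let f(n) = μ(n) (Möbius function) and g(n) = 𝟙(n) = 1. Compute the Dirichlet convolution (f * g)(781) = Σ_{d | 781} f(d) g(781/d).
(μ * 𝟙)(781) = 0

Divisors of 781: [1, 11, 71, 781]. For each d | 781:
  d = 1: μ(1) · 𝟙(781/1) = 1 · 1 = 1
  d = 11: μ(11) · 𝟙(781/11) = -1 · 1 = -1
  d = 71: μ(71) · 𝟙(781/71) = -1 · 1 = -1
  d = 781: μ(781) · 𝟙(781/781) = 1 · 1 = 1
Summing: (μ * 𝟙)(781) = 1 + -1 + -1 + 1 = 0.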